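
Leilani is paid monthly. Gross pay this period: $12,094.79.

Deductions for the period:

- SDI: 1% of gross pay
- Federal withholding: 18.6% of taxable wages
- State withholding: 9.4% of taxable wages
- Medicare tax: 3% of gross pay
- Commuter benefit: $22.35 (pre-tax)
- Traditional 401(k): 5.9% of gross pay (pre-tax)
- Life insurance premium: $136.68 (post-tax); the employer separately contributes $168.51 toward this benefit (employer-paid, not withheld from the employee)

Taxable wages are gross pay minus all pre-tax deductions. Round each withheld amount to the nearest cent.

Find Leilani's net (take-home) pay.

Commuter benefit: $22.35
Traditional 401(k): $12,094.79 × 0.059 = $713.59
Pre-tax total = $22.35 + $713.59 = $735.94
Taxable wages = $12,094.79 − $735.94 = $11,358.85
Federal withholding: $11,358.85 × 0.186 = $2,112.75
State withholding: $11,358.85 × 0.094 = $1,067.73
Medicare tax: $12,094.79 × 0.03 = $362.84
SDI: $12,094.79 × 0.01 = $120.95
Life insurance premium: $136.68
(Employer's $168.51 toward life insurance premium is not withheld from the employee.)
Total deductions = $22.35 + $713.59 + $2,112.75 + $1,067.73 + $362.84 + $120.95 + $136.68 = $4,536.89
Net pay = $12,094.79 − $4,536.89 = $7,557.90

$7,557.90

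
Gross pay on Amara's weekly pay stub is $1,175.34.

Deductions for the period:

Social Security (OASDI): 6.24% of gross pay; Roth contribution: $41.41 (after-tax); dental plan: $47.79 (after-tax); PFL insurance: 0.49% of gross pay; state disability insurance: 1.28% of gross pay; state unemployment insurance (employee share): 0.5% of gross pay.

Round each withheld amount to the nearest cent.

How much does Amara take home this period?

$986.12

State unemployment insurance (employee share): $1,175.34 × 0.005 = $5.88
State disability insurance: $1,175.34 × 0.0128 = $15.04
PFL insurance: $1,175.34 × 0.0049 = $5.76
Social Security (OASDI): $1,175.34 × 0.0624 = $73.34
Dental plan: $47.79
Roth contribution: $41.41
Total deductions = $5.88 + $15.04 + $5.76 + $73.34 + $47.79 + $41.41 = $189.22
Net pay = $1,175.34 − $189.22 = $986.12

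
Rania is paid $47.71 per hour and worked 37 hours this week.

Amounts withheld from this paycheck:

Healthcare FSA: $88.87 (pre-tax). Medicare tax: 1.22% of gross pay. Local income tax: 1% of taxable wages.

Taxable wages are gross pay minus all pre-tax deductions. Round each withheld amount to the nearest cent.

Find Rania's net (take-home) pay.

Gross pay: 37 × $47.71 = $1,765.27
Healthcare FSA: $88.87
Taxable wages = $1,765.27 − $88.87 = $1,676.40
Local income tax: $1,676.40 × 0.01 = $16.76
Medicare tax: $1,765.27 × 0.0122 = $21.54
Total deductions = $88.87 + $16.76 + $21.54 = $127.17
Net pay = $1,765.27 − $127.17 = $1,638.10

$1,638.10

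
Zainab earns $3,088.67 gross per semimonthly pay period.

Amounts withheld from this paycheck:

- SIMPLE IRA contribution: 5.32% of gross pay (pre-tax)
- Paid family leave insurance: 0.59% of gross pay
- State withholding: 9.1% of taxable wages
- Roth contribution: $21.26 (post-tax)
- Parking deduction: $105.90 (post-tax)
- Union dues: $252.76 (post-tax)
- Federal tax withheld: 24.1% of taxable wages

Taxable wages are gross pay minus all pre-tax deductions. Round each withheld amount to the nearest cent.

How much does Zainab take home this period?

$1,555.32

SIMPLE IRA contribution: $3,088.67 × 0.0532 = $164.32
Taxable wages = $3,088.67 − $164.32 = $2,924.35
Federal tax withheld: $2,924.35 × 0.241 = $704.77
State withholding: $2,924.35 × 0.091 = $266.12
Paid family leave insurance: $3,088.67 × 0.0059 = $18.22
Union dues: $252.76
Roth contribution: $21.26
Parking deduction: $105.90
Total deductions = $164.32 + $704.77 + $266.12 + $18.22 + $252.76 + $21.26 + $105.90 = $1,533.35
Net pay = $3,088.67 − $1,533.35 = $1,555.32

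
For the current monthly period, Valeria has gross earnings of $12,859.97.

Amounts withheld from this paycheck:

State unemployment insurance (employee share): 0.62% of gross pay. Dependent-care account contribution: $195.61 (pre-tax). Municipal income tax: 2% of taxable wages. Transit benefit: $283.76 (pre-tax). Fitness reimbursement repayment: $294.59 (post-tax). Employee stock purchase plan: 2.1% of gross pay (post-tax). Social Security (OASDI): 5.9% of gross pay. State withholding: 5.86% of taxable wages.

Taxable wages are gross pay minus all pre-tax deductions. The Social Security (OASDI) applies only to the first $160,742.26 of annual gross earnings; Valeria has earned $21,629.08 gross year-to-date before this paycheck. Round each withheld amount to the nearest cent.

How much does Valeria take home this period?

Transit benefit: $283.76
Dependent-care account contribution: $195.61
Pre-tax total = $283.76 + $195.61 = $479.37
Taxable wages = $12,859.97 − $479.37 = $12,380.60
Municipal income tax: $12,380.60 × 0.02 = $247.61
State withholding: $12,380.60 × 0.0586 = $725.50
State unemployment insurance (employee share): $12,859.97 × 0.0062 = $79.73
Social Security (OASDI): cap not yet reached, full $12,859.97 is subject → $12,859.97 × 0.059 = $758.74
Fitness reimbursement repayment: $294.59
Employee stock purchase plan: $12,859.97 × 0.021 = $270.06
Total deductions = $283.76 + $195.61 + $247.61 + $725.50 + $79.73 + $758.74 + $294.59 + $270.06 = $2,855.60
Net pay = $12,859.97 − $2,855.60 = $10,004.37

$10,004.37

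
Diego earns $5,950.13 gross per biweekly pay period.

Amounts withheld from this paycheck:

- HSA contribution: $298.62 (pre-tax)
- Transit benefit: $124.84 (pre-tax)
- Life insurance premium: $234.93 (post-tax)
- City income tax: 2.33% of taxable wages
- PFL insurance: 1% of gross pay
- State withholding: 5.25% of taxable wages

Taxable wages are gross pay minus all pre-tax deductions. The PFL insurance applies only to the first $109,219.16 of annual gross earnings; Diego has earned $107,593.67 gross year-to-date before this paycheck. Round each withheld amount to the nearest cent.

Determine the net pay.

$4,856.57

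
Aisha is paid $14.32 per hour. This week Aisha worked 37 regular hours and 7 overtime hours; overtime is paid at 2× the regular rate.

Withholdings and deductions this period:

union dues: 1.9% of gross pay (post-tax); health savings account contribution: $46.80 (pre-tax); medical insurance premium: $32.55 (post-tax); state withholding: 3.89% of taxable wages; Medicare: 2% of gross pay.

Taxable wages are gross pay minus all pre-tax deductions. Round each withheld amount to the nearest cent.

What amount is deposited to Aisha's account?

Regular pay: 37 × $14.32 = $529.84
Overtime pay: 7 × $14.32 × 2 = $200.48
Gross pay = $529.84 + $200.48 = $730.32
Health savings account contribution: $46.80
Taxable wages = $730.32 − $46.80 = $683.52
State withholding: $683.52 × 0.0389 = $26.59
Medicare: $730.32 × 0.02 = $14.61
Medical insurance premium: $32.55
Union dues: $730.32 × 0.019 = $13.88
Total deductions = $46.80 + $26.59 + $14.61 + $32.55 + $13.88 = $134.43
Net pay = $730.32 − $134.43 = $595.89

$595.89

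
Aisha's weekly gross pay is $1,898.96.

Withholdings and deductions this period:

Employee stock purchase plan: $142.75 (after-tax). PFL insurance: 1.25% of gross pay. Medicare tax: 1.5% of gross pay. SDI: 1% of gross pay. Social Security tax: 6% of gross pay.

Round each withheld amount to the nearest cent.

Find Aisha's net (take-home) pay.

$1,571.06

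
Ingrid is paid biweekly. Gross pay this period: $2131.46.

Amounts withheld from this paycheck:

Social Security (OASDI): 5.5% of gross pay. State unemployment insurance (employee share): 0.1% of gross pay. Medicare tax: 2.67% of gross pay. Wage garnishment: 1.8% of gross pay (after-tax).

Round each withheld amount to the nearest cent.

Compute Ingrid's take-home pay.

$1916.82

Social Security (OASDI): $2131.46 × 0.055 = $117.23
Medicare tax: $2131.46 × 0.0267 = $56.91
State unemployment insurance (employee share): $2131.46 × 0.001 = $2.13
Wage garnishment: $2131.46 × 0.018 = $38.37
Total deductions = $117.23 + $56.91 + $2.13 + $38.37 = $214.64
Net pay = $2131.46 − $214.64 = $1916.82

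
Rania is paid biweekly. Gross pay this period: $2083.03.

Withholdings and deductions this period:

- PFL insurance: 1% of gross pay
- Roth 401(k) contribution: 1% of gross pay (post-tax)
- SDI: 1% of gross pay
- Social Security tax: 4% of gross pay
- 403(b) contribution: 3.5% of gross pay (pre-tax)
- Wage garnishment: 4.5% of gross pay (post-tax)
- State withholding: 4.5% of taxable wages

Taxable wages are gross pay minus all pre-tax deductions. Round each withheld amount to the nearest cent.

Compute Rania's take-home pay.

$1680.11

403(b) contribution: $2083.03 × 0.035 = $72.91
Taxable wages = $2083.03 − $72.91 = $2010.12
State withholding: $2010.12 × 0.045 = $90.46
SDI: $2083.03 × 0.01 = $20.83
Social Security tax: $2083.03 × 0.04 = $83.32
PFL insurance: $2083.03 × 0.01 = $20.83
Wage garnishment: $2083.03 × 0.045 = $93.74
Roth 401(k) contribution: $2083.03 × 0.01 = $20.83
Total deductions = $72.91 + $90.46 + $20.83 + $83.32 + $20.83 + $93.74 + $20.83 = $402.92
Net pay = $2083.03 − $402.92 = $1680.11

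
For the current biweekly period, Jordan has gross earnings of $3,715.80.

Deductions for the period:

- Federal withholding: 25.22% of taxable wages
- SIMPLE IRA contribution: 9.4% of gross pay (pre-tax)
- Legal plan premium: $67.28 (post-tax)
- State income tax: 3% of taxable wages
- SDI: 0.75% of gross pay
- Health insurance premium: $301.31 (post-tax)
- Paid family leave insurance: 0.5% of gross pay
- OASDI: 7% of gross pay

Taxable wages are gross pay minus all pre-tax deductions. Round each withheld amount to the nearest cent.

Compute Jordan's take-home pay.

$1,741.33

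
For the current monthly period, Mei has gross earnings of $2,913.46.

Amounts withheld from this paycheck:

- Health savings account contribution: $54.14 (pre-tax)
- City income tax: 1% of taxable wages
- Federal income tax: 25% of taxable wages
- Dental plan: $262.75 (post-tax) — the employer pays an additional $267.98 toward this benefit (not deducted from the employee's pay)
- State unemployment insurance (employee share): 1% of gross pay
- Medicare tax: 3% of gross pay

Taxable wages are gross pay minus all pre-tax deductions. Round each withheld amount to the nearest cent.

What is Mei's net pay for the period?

Health savings account contribution: $54.14
Taxable wages = $2,913.46 − $54.14 = $2,859.32
City income tax: $2,859.32 × 0.01 = $28.59
Federal income tax: $2,859.32 × 0.25 = $714.83
Medicare tax: $2,913.46 × 0.03 = $87.40
State unemployment insurance (employee share): $2,913.46 × 0.01 = $29.13
Dental plan: $262.75
(Employer's $267.98 toward dental plan is not withheld from the employee.)
Total deductions = $54.14 + $28.59 + $714.83 + $87.40 + $29.13 + $262.75 = $1,176.84
Net pay = $2,913.46 − $1,176.84 = $1,736.62

$1,736.62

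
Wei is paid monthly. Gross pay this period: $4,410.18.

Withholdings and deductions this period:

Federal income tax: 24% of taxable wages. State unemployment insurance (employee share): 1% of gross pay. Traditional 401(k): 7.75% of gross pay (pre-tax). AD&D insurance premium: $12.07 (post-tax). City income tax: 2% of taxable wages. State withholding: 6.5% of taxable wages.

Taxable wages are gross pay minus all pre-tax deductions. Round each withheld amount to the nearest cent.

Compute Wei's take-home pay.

$2,689.99

Traditional 401(k): $4,410.18 × 0.0775 = $341.79
Taxable wages = $4,410.18 − $341.79 = $4,068.39
City income tax: $4,068.39 × 0.02 = $81.37
Federal income tax: $4,068.39 × 0.24 = $976.41
State withholding: $4,068.39 × 0.065 = $264.45
State unemployment insurance (employee share): $4,410.18 × 0.01 = $44.10
AD&D insurance premium: $12.07
Total deductions = $341.79 + $81.37 + $976.41 + $264.45 + $44.10 + $12.07 = $1,720.19
Net pay = $4,410.18 − $1,720.19 = $2,689.99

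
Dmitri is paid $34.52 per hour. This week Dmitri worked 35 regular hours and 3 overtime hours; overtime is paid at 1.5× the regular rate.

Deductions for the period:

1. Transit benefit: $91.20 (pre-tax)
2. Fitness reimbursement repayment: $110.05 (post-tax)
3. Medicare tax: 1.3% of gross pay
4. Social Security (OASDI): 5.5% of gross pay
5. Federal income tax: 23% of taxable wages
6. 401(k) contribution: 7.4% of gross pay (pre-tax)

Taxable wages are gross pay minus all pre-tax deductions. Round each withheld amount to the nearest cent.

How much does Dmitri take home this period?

$699.24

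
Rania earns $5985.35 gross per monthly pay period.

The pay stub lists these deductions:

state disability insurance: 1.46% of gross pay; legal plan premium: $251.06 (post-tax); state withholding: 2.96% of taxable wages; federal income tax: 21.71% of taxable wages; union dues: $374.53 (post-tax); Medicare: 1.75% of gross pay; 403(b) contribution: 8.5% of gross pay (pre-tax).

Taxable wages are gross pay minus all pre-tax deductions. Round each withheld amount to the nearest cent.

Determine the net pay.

403(b) contribution: $5985.35 × 0.085 = $508.75
Taxable wages = $5985.35 − $508.75 = $5476.60
State withholding: $5476.60 × 0.0296 = $162.11
Federal income tax: $5476.60 × 0.2171 = $1188.97
State disability insurance: $5985.35 × 0.0146 = $87.39
Medicare: $5985.35 × 0.0175 = $104.74
Legal plan premium: $251.06
Union dues: $374.53
Total deductions = $508.75 + $162.11 + $1188.97 + $87.39 + $104.74 + $251.06 + $374.53 = $2677.55
Net pay = $5985.35 − $2677.55 = $3307.80

$3307.80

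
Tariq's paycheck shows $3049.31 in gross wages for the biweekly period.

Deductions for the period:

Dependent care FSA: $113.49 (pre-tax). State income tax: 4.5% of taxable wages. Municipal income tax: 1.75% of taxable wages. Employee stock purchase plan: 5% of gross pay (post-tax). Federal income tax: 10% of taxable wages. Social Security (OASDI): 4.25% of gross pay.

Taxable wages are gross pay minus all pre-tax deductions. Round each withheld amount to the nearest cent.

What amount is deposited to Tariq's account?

$2176.68

Dependent care FSA: $113.49
Taxable wages = $3049.31 − $113.49 = $2935.82
State income tax: $2935.82 × 0.045 = $132.11
Federal income tax: $2935.82 × 0.1 = $293.58
Municipal income tax: $2935.82 × 0.0175 = $51.38
Social Security (OASDI): $3049.31 × 0.0425 = $129.60
Employee stock purchase plan: $3049.31 × 0.05 = $152.47
Total deductions = $113.49 + $132.11 + $293.58 + $51.38 + $129.60 + $152.47 = $872.63
Net pay = $3049.31 − $872.63 = $2176.68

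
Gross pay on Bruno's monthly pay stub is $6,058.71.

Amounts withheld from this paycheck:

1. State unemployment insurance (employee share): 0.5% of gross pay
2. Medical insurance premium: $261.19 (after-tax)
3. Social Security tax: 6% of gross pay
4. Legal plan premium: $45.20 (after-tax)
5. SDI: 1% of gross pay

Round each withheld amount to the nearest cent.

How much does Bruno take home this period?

$5,297.92

State unemployment insurance (employee share): $6,058.71 × 0.005 = $30.29
Social Security tax: $6,058.71 × 0.06 = $363.52
SDI: $6,058.71 × 0.01 = $60.59
Legal plan premium: $45.20
Medical insurance premium: $261.19
Total deductions = $30.29 + $363.52 + $60.59 + $45.20 + $261.19 = $760.79
Net pay = $6,058.71 − $760.79 = $5,297.92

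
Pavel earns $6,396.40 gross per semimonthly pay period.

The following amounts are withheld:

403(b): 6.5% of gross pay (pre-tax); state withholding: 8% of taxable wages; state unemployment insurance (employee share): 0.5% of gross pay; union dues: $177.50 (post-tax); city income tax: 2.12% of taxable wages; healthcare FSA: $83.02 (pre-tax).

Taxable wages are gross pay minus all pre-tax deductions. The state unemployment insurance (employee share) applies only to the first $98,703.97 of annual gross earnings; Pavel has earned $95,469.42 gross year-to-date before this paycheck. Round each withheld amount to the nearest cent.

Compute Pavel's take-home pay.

403(b): $6,396.40 × 0.065 = $415.77
Healthcare FSA: $83.02
Pre-tax total = $415.77 + $83.02 = $498.79
Taxable wages = $6,396.40 − $498.79 = $5,897.61
City income tax: $5,897.61 × 0.0212 = $125.03
State withholding: $5,897.61 × 0.08 = $471.81
State unemployment insurance (employee share): only $98,703.97 − $95,469.42 = $3,234.55 of this check is subject → $3,234.55 × 0.005 = $16.17
Union dues: $177.50
Total deductions = $415.77 + $83.02 + $125.03 + $471.81 + $16.17 + $177.50 = $1,289.30
Net pay = $6,396.40 − $1,289.30 = $5,107.10

$5,107.10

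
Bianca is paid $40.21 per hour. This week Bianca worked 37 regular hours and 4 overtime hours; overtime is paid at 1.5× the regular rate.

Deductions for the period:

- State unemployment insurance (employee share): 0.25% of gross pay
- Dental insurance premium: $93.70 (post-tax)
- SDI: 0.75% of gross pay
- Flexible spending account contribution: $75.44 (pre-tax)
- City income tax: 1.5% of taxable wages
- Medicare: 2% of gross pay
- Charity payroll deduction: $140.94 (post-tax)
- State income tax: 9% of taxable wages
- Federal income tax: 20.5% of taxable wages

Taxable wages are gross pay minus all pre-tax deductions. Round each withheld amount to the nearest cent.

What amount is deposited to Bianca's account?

Regular pay: 37 × $40.21 = $1487.77
Overtime pay: 4 × $40.21 × 1.5 = $241.26
Gross pay = $1487.77 + $241.26 = $1729.03
Flexible spending account contribution: $75.44
Taxable wages = $1729.03 − $75.44 = $1653.59
City income tax: $1653.59 × 0.015 = $24.80
Federal income tax: $1653.59 × 0.205 = $338.99
State income tax: $1653.59 × 0.09 = $148.82
State unemployment insurance (employee share): $1729.03 × 0.0025 = $4.32
Medicare: $1729.03 × 0.02 = $34.58
SDI: $1729.03 × 0.0075 = $12.97
Dental insurance premium: $93.70
Charity payroll deduction: $140.94
Total deductions = $75.44 + $24.80 + $338.99 + $148.82 + $4.32 + $34.58 + $12.97 + $93.70 + $140.94 = $874.56
Net pay = $1729.03 − $874.56 = $854.47

$854.47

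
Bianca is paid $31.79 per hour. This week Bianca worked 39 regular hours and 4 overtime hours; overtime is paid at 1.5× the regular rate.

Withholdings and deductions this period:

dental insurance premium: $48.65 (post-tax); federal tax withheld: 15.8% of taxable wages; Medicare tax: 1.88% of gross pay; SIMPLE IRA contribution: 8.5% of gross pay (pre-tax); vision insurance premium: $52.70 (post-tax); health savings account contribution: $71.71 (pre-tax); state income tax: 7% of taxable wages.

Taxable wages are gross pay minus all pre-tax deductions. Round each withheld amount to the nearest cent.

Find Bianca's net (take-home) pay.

$826.91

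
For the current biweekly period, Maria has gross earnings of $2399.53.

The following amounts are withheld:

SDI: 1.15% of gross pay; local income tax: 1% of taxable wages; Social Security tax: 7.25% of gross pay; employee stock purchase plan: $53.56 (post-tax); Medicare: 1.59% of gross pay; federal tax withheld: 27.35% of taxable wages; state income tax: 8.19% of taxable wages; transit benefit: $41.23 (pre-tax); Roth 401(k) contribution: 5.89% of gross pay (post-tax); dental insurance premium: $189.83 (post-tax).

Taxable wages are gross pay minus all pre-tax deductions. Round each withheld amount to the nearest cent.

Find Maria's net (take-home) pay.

Transit benefit: $41.23
Taxable wages = $2399.53 − $41.23 = $2358.30
Federal tax withheld: $2358.30 × 0.2735 = $645.00
Local income tax: $2358.30 × 0.01 = $23.58
State income tax: $2358.30 × 0.0819 = $193.14
Medicare: $2399.53 × 0.0159 = $38.15
Social Security tax: $2399.53 × 0.0725 = $173.97
SDI: $2399.53 × 0.0115 = $27.59
Employee stock purchase plan: $53.56
Dental insurance premium: $189.83
Roth 401(k) contribution: $2399.53 × 0.0589 = $141.33
Total deductions = $41.23 + $645.00 + $23.58 + $193.14 + $38.15 + $173.97 + $27.59 + $53.56 + $189.83 + $141.33 = $1527.38
Net pay = $2399.53 − $1527.38 = $872.15

$872.15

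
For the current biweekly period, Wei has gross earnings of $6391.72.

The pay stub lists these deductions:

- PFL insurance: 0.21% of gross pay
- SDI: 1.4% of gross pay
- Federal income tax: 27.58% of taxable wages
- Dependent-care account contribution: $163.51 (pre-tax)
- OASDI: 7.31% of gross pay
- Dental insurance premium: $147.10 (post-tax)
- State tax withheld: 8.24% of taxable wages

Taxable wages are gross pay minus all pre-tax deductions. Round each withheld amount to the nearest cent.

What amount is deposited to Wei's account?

Dependent-care account contribution: $163.51
Taxable wages = $6391.72 − $163.51 = $6228.21
State tax withheld: $6228.21 × 0.0824 = $513.20
Federal income tax: $6228.21 × 0.2758 = $1717.74
PFL insurance: $6391.72 × 0.0021 = $13.42
SDI: $6391.72 × 0.014 = $89.48
OASDI: $6391.72 × 0.0731 = $467.23
Dental insurance premium: $147.10
Total deductions = $163.51 + $513.20 + $1717.74 + $13.42 + $89.48 + $467.23 + $147.10 = $3111.68
Net pay = $6391.72 − $3111.68 = $3280.04

$3280.04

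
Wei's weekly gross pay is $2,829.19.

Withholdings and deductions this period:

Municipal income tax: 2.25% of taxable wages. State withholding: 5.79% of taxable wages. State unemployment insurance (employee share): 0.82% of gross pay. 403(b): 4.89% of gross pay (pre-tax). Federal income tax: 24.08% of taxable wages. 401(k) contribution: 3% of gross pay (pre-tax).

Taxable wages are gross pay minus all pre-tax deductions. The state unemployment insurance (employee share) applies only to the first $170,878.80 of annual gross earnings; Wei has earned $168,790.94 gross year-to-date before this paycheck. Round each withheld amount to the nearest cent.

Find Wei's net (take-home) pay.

$1,751.80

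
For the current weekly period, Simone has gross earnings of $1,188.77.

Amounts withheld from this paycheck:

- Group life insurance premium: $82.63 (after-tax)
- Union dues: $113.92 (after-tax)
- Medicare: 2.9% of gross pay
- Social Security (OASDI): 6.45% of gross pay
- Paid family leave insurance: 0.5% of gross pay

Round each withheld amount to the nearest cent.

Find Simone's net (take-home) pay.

Social Security (OASDI): $1,188.77 × 0.0645 = $76.68
Paid family leave insurance: $1,188.77 × 0.005 = $5.94
Medicare: $1,188.77 × 0.029 = $34.47
Group life insurance premium: $82.63
Union dues: $113.92
Total deductions = $76.68 + $5.94 + $34.47 + $82.63 + $113.92 = $313.64
Net pay = $1,188.77 − $313.64 = $875.13

$875.13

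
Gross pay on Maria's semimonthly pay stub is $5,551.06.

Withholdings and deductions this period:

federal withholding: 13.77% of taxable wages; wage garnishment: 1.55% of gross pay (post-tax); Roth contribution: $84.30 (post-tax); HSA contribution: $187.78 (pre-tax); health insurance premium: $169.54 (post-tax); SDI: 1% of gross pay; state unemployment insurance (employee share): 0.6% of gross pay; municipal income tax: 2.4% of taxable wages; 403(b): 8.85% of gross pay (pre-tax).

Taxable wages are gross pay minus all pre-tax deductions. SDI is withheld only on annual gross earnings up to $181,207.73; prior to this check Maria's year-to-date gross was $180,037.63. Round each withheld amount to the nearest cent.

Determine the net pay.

403(b): $5,551.06 × 0.0885 = $491.27
HSA contribution: $187.78
Pre-tax total = $491.27 + $187.78 = $679.05
Taxable wages = $5,551.06 − $679.05 = $4,872.01
Municipal income tax: $4,872.01 × 0.024 = $116.93
Federal withholding: $4,872.01 × 0.1377 = $670.88
State unemployment insurance (employee share): $5,551.06 × 0.006 = $33.31
SDI: only $181,207.73 − $180,037.63 = $1,170.10 of this check is subject → $1,170.10 × 0.01 = $11.70
Roth contribution: $84.30
Health insurance premium: $169.54
Wage garnishment: $5,551.06 × 0.0155 = $86.04
Total deductions = $491.27 + $187.78 + $116.93 + $670.88 + $33.31 + $11.70 + $84.30 + $169.54 + $86.04 = $1,851.75
Net pay = $5,551.06 − $1,851.75 = $3,699.31

$3,699.31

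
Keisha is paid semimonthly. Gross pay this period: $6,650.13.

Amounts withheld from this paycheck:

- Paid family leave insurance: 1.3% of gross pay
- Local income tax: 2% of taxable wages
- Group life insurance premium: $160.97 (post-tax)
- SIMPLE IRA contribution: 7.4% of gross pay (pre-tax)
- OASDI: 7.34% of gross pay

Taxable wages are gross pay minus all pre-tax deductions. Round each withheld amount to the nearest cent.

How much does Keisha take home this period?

$5,299.32

SIMPLE IRA contribution: $6,650.13 × 0.074 = $492.11
Taxable wages = $6,650.13 − $492.11 = $6,158.02
Local income tax: $6,158.02 × 0.02 = $123.16
OASDI: $6,650.13 × 0.0734 = $488.12
Paid family leave insurance: $6,650.13 × 0.013 = $86.45
Group life insurance premium: $160.97
Total deductions = $492.11 + $123.16 + $488.12 + $86.45 + $160.97 = $1,350.81
Net pay = $6,650.13 − $1,350.81 = $5,299.32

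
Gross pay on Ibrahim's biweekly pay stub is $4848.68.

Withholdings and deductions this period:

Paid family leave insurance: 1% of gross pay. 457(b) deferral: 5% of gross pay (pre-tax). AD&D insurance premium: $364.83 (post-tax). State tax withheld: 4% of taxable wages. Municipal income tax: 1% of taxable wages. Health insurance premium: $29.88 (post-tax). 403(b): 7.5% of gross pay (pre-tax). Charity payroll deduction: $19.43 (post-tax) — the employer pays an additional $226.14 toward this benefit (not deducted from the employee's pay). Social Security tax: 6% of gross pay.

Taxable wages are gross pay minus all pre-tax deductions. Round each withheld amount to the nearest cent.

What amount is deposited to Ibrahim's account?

$3276.92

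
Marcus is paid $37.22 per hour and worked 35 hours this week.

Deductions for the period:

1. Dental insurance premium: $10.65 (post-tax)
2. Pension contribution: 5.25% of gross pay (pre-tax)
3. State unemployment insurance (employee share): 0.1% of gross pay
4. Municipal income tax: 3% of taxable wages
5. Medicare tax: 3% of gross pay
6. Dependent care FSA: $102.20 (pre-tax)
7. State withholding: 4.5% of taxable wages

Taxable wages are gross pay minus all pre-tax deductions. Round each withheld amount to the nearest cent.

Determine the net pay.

$996.18

Gross pay: 35 × $37.22 = $1302.70
Dependent care FSA: $102.20
Pension contribution: $1302.70 × 0.0525 = $68.39
Pre-tax total = $102.20 + $68.39 = $170.59
Taxable wages = $1302.70 − $170.59 = $1132.11
State withholding: $1132.11 × 0.045 = $50.94
Municipal income tax: $1132.11 × 0.03 = $33.96
State unemployment insurance (employee share): $1302.70 × 0.001 = $1.30
Medicare tax: $1302.70 × 0.03 = $39.08
Dental insurance premium: $10.65
Total deductions = $102.20 + $68.39 + $50.94 + $33.96 + $1.30 + $39.08 + $10.65 = $306.52
Net pay = $1302.70 − $306.52 = $996.18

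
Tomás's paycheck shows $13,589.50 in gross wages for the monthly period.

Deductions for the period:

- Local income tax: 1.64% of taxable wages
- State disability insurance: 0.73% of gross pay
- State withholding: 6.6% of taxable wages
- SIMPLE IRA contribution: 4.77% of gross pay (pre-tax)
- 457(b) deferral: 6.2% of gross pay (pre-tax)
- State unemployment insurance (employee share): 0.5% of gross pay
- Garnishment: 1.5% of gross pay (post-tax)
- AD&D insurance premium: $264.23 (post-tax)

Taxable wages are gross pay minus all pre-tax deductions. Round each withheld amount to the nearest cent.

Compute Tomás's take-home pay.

SIMPLE IRA contribution: $13,589.50 × 0.0477 = $648.22
457(b) deferral: $13,589.50 × 0.062 = $842.55
Pre-tax total = $648.22 + $842.55 = $1,490.77
Taxable wages = $13,589.50 − $1,490.77 = $12,098.73
State withholding: $12,098.73 × 0.066 = $798.52
Local income tax: $12,098.73 × 0.0164 = $198.42
State disability insurance: $13,589.50 × 0.0073 = $99.20
State unemployment insurance (employee share): $13,589.50 × 0.005 = $67.95
Garnishment: $13,589.50 × 0.015 = $203.84
AD&D insurance premium: $264.23
Total deductions = $648.22 + $842.55 + $798.52 + $198.42 + $99.20 + $67.95 + $203.84 + $264.23 = $3,122.93
Net pay = $13,589.50 − $3,122.93 = $10,466.57

$10,466.57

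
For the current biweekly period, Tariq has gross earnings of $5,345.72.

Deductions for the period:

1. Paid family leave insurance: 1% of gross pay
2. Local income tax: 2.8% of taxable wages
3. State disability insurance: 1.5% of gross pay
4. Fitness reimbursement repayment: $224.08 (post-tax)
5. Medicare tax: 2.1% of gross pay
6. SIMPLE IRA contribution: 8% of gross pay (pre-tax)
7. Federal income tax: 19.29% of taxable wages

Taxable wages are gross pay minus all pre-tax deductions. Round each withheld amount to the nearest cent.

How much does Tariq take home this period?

$3,361.67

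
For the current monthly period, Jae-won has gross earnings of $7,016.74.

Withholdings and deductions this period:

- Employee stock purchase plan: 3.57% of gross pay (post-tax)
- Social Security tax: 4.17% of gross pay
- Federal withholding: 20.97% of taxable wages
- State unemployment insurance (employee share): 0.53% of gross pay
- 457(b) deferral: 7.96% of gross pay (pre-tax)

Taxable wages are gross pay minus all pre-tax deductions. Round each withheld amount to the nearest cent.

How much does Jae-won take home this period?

$4,523.63

457(b) deferral: $7,016.74 × 0.0796 = $558.53
Taxable wages = $7,016.74 − $558.53 = $6,458.21
Federal withholding: $6,458.21 × 0.2097 = $1,354.29
State unemployment insurance (employee share): $7,016.74 × 0.0053 = $37.19
Social Security tax: $7,016.74 × 0.0417 = $292.60
Employee stock purchase plan: $7,016.74 × 0.0357 = $250.50
Total deductions = $558.53 + $1,354.29 + $37.19 + $292.60 + $250.50 = $2,493.11
Net pay = $7,016.74 − $2,493.11 = $4,523.63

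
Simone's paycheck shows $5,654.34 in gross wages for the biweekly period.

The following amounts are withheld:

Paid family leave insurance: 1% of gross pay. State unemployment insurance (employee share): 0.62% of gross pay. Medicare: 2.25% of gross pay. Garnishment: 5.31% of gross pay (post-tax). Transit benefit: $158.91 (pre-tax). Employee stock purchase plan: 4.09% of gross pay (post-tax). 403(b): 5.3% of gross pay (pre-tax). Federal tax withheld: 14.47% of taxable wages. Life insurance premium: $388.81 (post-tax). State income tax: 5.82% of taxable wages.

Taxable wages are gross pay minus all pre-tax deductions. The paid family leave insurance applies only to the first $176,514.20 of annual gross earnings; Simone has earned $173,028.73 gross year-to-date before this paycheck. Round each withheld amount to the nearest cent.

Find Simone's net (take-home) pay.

Transit benefit: $158.91
403(b): $5,654.34 × 0.053 = $299.68
Pre-tax total = $158.91 + $299.68 = $458.59
Taxable wages = $5,654.34 − $458.59 = $5,195.75
Federal tax withheld: $5,195.75 × 0.1447 = $751.83
State income tax: $5,195.75 × 0.0582 = $302.39
Medicare: $5,654.34 × 0.0225 = $127.22
Paid family leave insurance: only $176,514.20 − $173,028.73 = $3,485.47 of this check is subject → $3,485.47 × 0.01 = $34.85
State unemployment insurance (employee share): $5,654.34 × 0.0062 = $35.06
Employee stock purchase plan: $5,654.34 × 0.0409 = $231.26
Garnishment: $5,654.34 × 0.0531 = $300.25
Life insurance premium: $388.81
Total deductions = $158.91 + $299.68 + $751.83 + $302.39 + $127.22 + $34.85 + $35.06 + $231.26 + $300.25 + $388.81 = $2,630.26
Net pay = $5,654.34 − $2,630.26 = $3,024.08

$3,024.08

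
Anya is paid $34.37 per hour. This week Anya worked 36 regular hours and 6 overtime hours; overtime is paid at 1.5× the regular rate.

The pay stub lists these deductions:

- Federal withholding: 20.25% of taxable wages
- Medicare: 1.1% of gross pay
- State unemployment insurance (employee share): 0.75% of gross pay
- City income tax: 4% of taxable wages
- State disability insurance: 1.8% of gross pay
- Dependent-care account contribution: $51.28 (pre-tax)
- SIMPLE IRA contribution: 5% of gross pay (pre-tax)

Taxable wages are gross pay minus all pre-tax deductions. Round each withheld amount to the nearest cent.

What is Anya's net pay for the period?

Regular pay: 36 × $34.37 = $1237.32
Overtime pay: 6 × $34.37 × 1.5 = $309.33
Gross pay = $1237.32 + $309.33 = $1546.65
SIMPLE IRA contribution: $1546.65 × 0.05 = $77.33
Dependent-care account contribution: $51.28
Pre-tax total = $77.33 + $51.28 = $128.61
Taxable wages = $1546.65 − $128.61 = $1418.04
Federal withholding: $1418.04 × 0.2025 = $287.15
City income tax: $1418.04 × 0.04 = $56.72
Medicare: $1546.65 × 0.011 = $17.01
State disability insurance: $1546.65 × 0.018 = $27.84
State unemployment insurance (employee share): $1546.65 × 0.0075 = $11.60
Total deductions = $77.33 + $51.28 + $287.15 + $56.72 + $17.01 + $27.84 + $11.60 = $528.93
Net pay = $1546.65 − $528.93 = $1017.72

$1017.72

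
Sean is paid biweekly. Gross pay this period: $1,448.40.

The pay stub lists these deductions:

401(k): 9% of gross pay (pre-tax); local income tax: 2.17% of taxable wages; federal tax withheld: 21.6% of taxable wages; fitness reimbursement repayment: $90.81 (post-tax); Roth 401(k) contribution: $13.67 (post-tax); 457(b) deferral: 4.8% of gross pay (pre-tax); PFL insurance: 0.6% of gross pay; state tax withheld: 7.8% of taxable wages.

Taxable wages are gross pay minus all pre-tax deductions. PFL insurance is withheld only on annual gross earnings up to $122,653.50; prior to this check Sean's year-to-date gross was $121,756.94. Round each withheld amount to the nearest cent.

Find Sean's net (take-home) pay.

$744.51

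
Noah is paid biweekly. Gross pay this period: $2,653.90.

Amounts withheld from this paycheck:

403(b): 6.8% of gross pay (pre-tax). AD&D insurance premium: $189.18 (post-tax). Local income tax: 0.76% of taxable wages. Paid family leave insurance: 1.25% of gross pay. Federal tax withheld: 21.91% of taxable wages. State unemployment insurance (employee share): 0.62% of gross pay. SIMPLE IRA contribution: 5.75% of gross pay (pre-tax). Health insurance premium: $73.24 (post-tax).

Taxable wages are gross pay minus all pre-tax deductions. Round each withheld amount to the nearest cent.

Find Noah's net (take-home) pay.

$1,482.66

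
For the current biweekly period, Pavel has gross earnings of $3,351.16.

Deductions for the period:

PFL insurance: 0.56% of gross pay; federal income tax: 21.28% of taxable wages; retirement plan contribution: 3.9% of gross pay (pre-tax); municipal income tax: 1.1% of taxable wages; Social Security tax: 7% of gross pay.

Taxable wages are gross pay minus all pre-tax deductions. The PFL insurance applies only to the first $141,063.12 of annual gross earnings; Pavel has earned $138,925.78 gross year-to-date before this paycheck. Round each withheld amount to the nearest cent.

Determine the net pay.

$2,253.17

Retirement plan contribution: $3,351.16 × 0.039 = $130.70
Taxable wages = $3,351.16 − $130.70 = $3,220.46
Municipal income tax: $3,220.46 × 0.011 = $35.43
Federal income tax: $3,220.46 × 0.2128 = $685.31
Social Security tax: $3,351.16 × 0.07 = $234.58
PFL insurance: only $141,063.12 − $138,925.78 = $2,137.34 of this check is subject → $2,137.34 × 0.0056 = $11.97
Total deductions = $130.70 + $35.43 + $685.31 + $234.58 + $11.97 = $1,097.99
Net pay = $3,351.16 − $1,097.99 = $2,253.17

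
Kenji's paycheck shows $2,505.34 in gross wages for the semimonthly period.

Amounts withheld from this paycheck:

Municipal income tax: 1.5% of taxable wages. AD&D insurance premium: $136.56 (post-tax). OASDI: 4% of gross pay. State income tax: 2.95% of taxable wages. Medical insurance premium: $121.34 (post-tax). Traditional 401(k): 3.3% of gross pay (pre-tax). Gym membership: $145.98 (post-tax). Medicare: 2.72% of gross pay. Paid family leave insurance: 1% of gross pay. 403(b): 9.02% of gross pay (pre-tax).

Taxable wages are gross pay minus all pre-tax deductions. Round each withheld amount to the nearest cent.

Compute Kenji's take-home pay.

Traditional 401(k): $2,505.34 × 0.033 = $82.68
403(b): $2,505.34 × 0.0902 = $225.98
Pre-tax total = $82.68 + $225.98 = $308.66
Taxable wages = $2,505.34 − $308.66 = $2,196.68
State income tax: $2,196.68 × 0.0295 = $64.80
Municipal income tax: $2,196.68 × 0.015 = $32.95
Paid family leave insurance: $2,505.34 × 0.01 = $25.05
Medicare: $2,505.34 × 0.0272 = $68.15
OASDI: $2,505.34 × 0.04 = $100.21
Medical insurance premium: $121.34
Gym membership: $145.98
AD&D insurance premium: $136.56
Total deductions = $82.68 + $225.98 + $64.80 + $32.95 + $25.05 + $68.15 + $100.21 + $121.34 + $145.98 + $136.56 = $1,003.70
Net pay = $2,505.34 − $1,003.70 = $1,501.64

$1,501.64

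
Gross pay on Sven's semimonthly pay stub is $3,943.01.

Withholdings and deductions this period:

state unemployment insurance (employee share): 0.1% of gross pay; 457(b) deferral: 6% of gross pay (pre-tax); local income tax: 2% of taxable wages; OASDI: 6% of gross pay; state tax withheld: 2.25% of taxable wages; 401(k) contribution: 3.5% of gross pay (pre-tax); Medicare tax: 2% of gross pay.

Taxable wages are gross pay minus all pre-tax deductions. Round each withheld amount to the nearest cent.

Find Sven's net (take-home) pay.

$3,097.38

457(b) deferral: $3,943.01 × 0.06 = $236.58
401(k) contribution: $3,943.01 × 0.035 = $138.01
Pre-tax total = $236.58 + $138.01 = $374.59
Taxable wages = $3,943.01 − $374.59 = $3,568.42
State tax withheld: $3,568.42 × 0.0225 = $80.29
Local income tax: $3,568.42 × 0.02 = $71.37
State unemployment insurance (employee share): $3,943.01 × 0.001 = $3.94
Medicare tax: $3,943.01 × 0.02 = $78.86
OASDI: $3,943.01 × 0.06 = $236.58
Total deductions = $236.58 + $138.01 + $80.29 + $71.37 + $3.94 + $78.86 + $236.58 = $845.63
Net pay = $3,943.01 − $845.63 = $3,097.38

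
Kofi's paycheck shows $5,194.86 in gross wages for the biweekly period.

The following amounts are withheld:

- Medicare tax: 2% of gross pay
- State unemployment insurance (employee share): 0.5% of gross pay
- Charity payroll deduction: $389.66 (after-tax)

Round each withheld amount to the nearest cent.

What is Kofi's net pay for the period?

$4,675.33

Medicare tax: $5,194.86 × 0.02 = $103.90
State unemployment insurance (employee share): $5,194.86 × 0.005 = $25.97
Charity payroll deduction: $389.66
Total deductions = $103.90 + $25.97 + $389.66 = $519.53
Net pay = $5,194.86 − $519.53 = $4,675.33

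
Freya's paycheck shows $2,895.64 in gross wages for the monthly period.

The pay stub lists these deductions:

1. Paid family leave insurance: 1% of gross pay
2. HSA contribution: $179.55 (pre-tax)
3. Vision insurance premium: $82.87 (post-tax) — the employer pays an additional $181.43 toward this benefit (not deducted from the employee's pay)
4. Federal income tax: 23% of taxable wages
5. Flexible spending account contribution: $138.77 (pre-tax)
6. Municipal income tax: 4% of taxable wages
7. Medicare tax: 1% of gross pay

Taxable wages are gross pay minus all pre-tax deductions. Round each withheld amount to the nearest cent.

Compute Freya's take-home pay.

$1,740.66

Flexible spending account contribution: $138.77
HSA contribution: $179.55
Pre-tax total = $138.77 + $179.55 = $318.32
Taxable wages = $2,895.64 − $318.32 = $2,577.32
Municipal income tax: $2,577.32 × 0.04 = $103.09
Federal income tax: $2,577.32 × 0.23 = $592.78
Medicare tax: $2,895.64 × 0.01 = $28.96
Paid family leave insurance: $2,895.64 × 0.01 = $28.96
Vision insurance premium: $82.87
(Employer's $181.43 toward vision insurance premium is not withheld from the employee.)
Total deductions = $138.77 + $179.55 + $103.09 + $592.78 + $28.96 + $28.96 + $82.87 = $1,154.98
Net pay = $2,895.64 − $1,154.98 = $1,740.66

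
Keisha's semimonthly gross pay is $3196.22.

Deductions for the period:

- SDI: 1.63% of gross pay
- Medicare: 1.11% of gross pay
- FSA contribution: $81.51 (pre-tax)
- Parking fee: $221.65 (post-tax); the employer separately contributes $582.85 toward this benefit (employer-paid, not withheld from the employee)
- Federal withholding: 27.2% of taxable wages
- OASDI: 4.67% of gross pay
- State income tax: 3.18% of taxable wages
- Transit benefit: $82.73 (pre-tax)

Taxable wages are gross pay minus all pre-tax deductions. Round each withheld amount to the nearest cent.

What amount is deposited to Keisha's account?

$1652.37

FSA contribution: $81.51
Transit benefit: $82.73
Pre-tax total = $81.51 + $82.73 = $164.24
Taxable wages = $3196.22 − $164.24 = $3031.98
State income tax: $3031.98 × 0.0318 = $96.42
Federal withholding: $3031.98 × 0.272 = $824.70
SDI: $3196.22 × 0.0163 = $52.10
Medicare: $3196.22 × 0.0111 = $35.48
OASDI: $3196.22 × 0.0467 = $149.26
Parking fee: $221.65
(Employer's $582.85 toward parking fee is not withheld from the employee.)
Total deductions = $81.51 + $82.73 + $96.42 + $824.70 + $52.10 + $35.48 + $149.26 + $221.65 = $1543.85
Net pay = $3196.22 − $1543.85 = $1652.37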